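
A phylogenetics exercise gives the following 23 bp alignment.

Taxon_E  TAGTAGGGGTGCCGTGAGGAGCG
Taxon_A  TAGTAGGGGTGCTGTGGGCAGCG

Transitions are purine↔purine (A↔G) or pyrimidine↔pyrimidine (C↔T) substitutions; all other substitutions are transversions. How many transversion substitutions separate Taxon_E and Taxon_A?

Differing sites — 13:C/T (Ti); 17:A/G (Ti); 19:G/C (Tv).
Of the 3 differences, 2 transitions and 1 transversion, so the answer is 1.

1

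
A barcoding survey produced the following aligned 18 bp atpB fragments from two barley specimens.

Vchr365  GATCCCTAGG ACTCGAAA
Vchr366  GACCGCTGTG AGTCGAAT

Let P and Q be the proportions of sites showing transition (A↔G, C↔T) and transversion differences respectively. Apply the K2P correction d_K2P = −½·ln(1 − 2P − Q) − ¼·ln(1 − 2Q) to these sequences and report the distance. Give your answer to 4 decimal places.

0.4408

The sequences differ at positions 3 (T/C, transition), 5 (C/G, transversion), 8 (A/G, transition), 9 (G/T, transversion), 12 (C/G, transversion), 18 (A/T, transversion).
Of the 6 differences, 2 transitions and 4 transversions over 18 sites: P = 2/18 = 0.111111, Q = 4/18 = 0.222222.
d = −0.5·ln(0.555556) − 0.25·ln(0.555556) = −0.5·(-0.587786) − 0.25·(-0.587786) = 0.4408.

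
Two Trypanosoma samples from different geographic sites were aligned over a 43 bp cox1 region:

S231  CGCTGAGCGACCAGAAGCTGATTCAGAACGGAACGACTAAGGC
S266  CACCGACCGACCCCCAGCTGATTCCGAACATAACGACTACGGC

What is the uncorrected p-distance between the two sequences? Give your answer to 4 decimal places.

The sequences differ at positions 2 (G/A), 4 (T/C), 7 (G/C), 13 (A/C), 14 (G/C), 15 (A/C), 25 (A/C), 30 (G/A), 31 (G/T), 40 (A/C).
There are 10 differences over 43 sites, so p = 10/43 = 0.2326.

0.2326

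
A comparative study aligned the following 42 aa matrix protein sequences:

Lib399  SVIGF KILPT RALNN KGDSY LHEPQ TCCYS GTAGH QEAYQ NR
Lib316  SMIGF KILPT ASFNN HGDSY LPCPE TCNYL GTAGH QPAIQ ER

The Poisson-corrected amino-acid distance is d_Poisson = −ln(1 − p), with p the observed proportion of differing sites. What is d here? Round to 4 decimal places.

0.3704

The sequences differ at positions 2 (V/M), 11 (R/A), 12 (A/S), 13 (L/F), 16 (K/H), 22 (H/P), 23 (E/C), 25 (Q/E), 28 (C/N), 30 (S/L), 37 (E/P), 39 (Y/I), 41 (N/E).
p = 13/42 = 0.309524.
d = −ln(1 − 0.309524) = −ln(0.690476) = 0.3704.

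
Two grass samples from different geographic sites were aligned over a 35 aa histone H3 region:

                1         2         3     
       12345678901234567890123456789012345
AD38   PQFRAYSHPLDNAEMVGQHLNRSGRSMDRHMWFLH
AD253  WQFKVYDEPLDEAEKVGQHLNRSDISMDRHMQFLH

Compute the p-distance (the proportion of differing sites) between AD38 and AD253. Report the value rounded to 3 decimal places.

0.286

The sequences differ at positions 1 (P/W), 4 (R/K), 5 (A/V), 7 (S/D), 8 (H/E), 12 (N/E), 15 (M/K), 24 (G/D), 25 (R/I), 32 (W/Q).
There are 10 differences over 35 sites, so p = 10/35 = 0.286.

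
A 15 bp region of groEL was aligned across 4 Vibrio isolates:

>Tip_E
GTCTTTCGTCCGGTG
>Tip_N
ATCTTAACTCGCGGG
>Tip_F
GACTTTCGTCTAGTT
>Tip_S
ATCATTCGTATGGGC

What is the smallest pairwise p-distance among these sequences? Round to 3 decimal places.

0.267

Pairwise Hamming distances:
  Tip_E vs Tip_N: 7
  Tip_E vs Tip_F: 4
  Tip_E vs Tip_S: 6
  Tip_N vs Tip_F: 9
  Tip_N vs Tip_S: 8
  Tip_F vs Tip_S: 7
The smallest is 4 mismatches, between Tip_E and Tip_F; p = 4/15 = 0.267.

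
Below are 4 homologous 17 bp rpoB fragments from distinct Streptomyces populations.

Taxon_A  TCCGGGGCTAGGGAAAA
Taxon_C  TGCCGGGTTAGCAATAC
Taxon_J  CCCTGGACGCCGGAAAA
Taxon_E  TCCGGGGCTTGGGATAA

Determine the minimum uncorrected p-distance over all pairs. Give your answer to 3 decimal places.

Pairwise Hamming distances:
  Taxon_A vs Taxon_C: 7
  Taxon_A vs Taxon_J: 6
  Taxon_A vs Taxon_E: 2
  Taxon_C vs Taxon_J: 12
  Taxon_C vs Taxon_E: 7
  Taxon_J vs Taxon_E: 7
The smallest is 2 mismatches, between Taxon_A and Taxon_E; p = 2/17 = 0.118.

0.118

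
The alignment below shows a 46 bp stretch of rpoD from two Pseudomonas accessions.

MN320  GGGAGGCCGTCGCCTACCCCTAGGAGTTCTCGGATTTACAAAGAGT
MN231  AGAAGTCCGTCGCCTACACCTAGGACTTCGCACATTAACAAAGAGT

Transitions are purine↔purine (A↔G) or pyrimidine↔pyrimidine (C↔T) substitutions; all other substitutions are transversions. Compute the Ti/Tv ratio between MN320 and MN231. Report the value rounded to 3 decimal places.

0.500

Mismatches occur at site 1 (G→A, transition), site 3 (G→A, transition), site 6 (G→T, transversion), site 18 (C→A, transversion), site 26 (G→C, transversion), site 30 (T→G, transversion), site 32 (G→A, transition), site 33 (G→C, transversion), site 37 (T→A, transversion).
Of the 9 differences, 3 transitions and 6 transversions, so Ti/Tv = 3/6 = 0.500.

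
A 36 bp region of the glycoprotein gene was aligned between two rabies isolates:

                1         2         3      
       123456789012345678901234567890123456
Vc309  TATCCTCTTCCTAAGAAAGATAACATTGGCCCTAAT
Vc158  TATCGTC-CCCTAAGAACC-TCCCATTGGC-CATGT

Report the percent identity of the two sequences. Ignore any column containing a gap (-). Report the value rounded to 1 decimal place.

72.7%

Excluding the 3 gap columns leaves 33 comparable sites.
The sequences differ at positions 5 (C/G), 9 (T/C), 18 (A/C), 19 (G/C), 22 (A/C), 23 (A/C), 33 (T/A), 34 (A/T), 35 (A/G).
24 of the 33 comparable sites match, so the percent identity is 24/33 × 100 = 72.7%.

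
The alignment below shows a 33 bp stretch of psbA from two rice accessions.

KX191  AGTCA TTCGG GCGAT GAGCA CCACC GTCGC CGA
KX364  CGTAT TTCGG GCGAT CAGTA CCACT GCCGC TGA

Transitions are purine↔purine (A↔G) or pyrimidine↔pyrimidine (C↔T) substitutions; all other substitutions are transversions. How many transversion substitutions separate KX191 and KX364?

4

The sequences differ at positions 1 (A/C, transversion), 4 (C/A, transversion), 5 (A/T, transversion), 16 (G/C, transversion), 19 (C/T, transition), 25 (C/T, transition), 27 (T/C, transition), 31 (C/T, transition).
Of the 8 differences, 4 transitions and 4 transversions, so the answer is 4.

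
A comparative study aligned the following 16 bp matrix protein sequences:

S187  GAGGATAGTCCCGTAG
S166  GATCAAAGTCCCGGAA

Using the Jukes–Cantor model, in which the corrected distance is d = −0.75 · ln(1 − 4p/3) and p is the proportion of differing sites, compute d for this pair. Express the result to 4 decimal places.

Differing sites — 3:G/T; 4:G/C; 6:T/A; 14:T/G; 16:G/A.
p = 5/16 = 0.312500.
d = −0.75 · ln(1 − (4/3)·0.312500) = −0.75 · ln(0.583333) = −0.75 · (-0.538997) = 0.4042.

0.4042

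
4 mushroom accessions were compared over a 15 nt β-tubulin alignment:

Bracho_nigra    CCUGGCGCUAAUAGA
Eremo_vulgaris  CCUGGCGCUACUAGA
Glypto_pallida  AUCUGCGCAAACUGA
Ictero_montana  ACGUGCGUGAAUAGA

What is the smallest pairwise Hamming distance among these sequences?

Pairwise Hamming distances:
  Bracho_nigra vs Eremo_vulgaris: 1
  Bracho_nigra vs Glypto_pallida: 7
  Bracho_nigra vs Ictero_montana: 5
  Eremo_vulgaris vs Glypto_pallida: 8
  Eremo_vulgaris vs Ictero_montana: 6
  Glypto_pallida vs Ictero_montana: 6
The smallest is 1, between Bracho_nigra and Eremo_vulgaris.

1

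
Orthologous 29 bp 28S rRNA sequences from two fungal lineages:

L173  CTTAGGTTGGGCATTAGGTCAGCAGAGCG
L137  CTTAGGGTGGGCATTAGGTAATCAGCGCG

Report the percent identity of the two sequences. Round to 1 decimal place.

86.2%

Differing sites — 7:T/G; 20:C/A; 22:G/T; 26:A/C.
25 of the 29 sites match, so the percent identity is 25/29 × 100 = 86.2%.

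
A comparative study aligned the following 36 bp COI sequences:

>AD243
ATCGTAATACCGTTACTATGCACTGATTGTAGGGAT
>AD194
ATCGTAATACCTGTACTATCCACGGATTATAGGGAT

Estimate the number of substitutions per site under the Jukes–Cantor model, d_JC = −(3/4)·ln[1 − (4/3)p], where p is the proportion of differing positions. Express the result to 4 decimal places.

0.1536

The sequences differ at positions 12 (G/T), 13 (T/G), 20 (G/C), 24 (T/G), 29 (G/A).
p = 5/36 = 0.138889.
d = −0.75 · ln(1 − (4/3)·0.138889) = −0.75 · ln(0.814815) = −0.75 · (-0.204794) = 0.1536.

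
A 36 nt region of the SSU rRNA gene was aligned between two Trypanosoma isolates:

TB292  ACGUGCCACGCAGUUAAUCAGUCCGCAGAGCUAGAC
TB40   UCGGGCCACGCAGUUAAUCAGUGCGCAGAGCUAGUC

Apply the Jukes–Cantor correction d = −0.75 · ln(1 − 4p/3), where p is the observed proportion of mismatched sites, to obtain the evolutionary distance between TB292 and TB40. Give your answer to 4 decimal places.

Mismatches occur at site 1 (A→U), site 4 (U→G), site 23 (C→G), site 35 (A→U).
p = 4/36 = 0.111111.
d = −0.75 · ln(1 − (4/3)·0.111111) = −0.75 · ln(0.851852) = −0.75 · (-0.160342) = 0.1203.

0.1203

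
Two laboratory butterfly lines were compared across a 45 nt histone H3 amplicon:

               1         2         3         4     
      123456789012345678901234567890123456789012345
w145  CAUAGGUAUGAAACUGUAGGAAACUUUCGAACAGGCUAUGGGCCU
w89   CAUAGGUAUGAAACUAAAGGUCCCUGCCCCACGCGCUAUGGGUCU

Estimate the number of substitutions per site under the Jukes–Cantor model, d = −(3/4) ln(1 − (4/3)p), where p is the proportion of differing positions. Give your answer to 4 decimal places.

0.3295

Differing sites — 16:G/A; 17:U/A; 21:A/U; 22:A/C; 23:A/C; 26:U/G; 27:U/C; 29:G/C; 30:A/C; 33:A/G; 34:G/C; 43:C/U.
p = 12/45 = 0.266667.
d = −0.75 · ln(1 − (4/3)·0.266667) = −0.75 · ln(0.644444) = −0.75 · (-0.439367) = 0.3295.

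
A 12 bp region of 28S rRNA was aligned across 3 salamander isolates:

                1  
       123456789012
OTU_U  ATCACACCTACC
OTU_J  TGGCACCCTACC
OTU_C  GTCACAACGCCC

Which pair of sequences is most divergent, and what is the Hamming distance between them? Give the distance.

9

Pairwise Hamming distances:
  OTU_U vs OTU_J: 6
  OTU_U vs OTU_C: 4
  OTU_J vs OTU_C: 9
The largest is 9, between OTU_J and OTU_C.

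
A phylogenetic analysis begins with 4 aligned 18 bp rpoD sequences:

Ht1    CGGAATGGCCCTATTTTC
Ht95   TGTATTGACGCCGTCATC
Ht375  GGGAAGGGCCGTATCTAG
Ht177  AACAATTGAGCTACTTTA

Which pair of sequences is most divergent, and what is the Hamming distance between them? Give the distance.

Pairwise Hamming distances:
  Ht1 vs Ht95: 9
  Ht1 vs Ht375: 6
  Ht1 vs Ht177: 8
  Ht95 vs Ht375: 12
  Ht95 vs Ht177: 13
  Ht375 vs Ht177: 12
The largest is 13, between Ht95 and Ht177.

13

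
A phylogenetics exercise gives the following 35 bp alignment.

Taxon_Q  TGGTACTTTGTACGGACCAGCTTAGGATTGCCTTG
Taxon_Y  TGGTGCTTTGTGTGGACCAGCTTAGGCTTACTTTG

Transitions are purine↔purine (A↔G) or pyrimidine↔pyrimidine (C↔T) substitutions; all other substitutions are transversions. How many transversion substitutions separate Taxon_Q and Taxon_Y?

The sequences differ at positions 5 (A/G, transition), 12 (A/G, transition), 13 (C/T, transition), 27 (A/C, transversion), 30 (G/A, transition), 32 (C/T, transition).
Of the 6 differences, 5 transitions and 1 transversion, so the answer is 1.

1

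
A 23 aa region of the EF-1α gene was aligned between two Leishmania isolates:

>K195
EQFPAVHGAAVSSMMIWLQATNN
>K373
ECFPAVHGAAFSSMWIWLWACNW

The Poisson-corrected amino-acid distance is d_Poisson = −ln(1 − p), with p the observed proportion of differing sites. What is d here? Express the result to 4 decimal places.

0.3023

Differing sites — 2:Q/C; 11:V/F; 15:M/W; 19:Q/W; 21:T/C; 23:N/W.
p = 6/23 = 0.260870.
d = −ln(1 − 0.260870) = −ln(0.739130) = 0.3023.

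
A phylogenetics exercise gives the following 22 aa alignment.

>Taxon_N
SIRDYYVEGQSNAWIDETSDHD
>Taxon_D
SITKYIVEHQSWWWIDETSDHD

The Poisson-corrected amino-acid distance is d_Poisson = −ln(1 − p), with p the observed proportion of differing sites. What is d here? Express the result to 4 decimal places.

Differing sites — 3:R/T; 4:D/K; 6:Y/I; 9:G/H; 12:N/W; 13:A/W.
p = 6/22 = 0.272727.
d = −ln(1 − 0.272727) = −ln(0.727273) = 0.3185.

0.3185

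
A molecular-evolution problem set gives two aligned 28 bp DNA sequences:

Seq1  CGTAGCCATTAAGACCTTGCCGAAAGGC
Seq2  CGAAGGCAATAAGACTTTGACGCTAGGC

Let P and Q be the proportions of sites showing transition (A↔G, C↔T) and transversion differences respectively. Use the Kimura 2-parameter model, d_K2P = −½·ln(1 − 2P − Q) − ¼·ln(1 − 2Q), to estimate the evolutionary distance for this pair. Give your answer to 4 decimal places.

The sequences differ at positions 3 (T/A, transversion), 6 (C/G, transversion), 9 (T/A, transversion), 16 (C/T, transition), 20 (C/A, transversion), 23 (A/C, transversion), 24 (A/T, transversion).
Of the 7 differences, 1 transition and 6 transversions over 28 sites: P = 1/28 = 0.035714, Q = 6/28 = 0.214286.
d = −0.5·ln(0.714286) − 0.25·ln(0.571428) = −0.5·(-0.336472) − 0.25·(-0.559617) = 0.3081.

0.3081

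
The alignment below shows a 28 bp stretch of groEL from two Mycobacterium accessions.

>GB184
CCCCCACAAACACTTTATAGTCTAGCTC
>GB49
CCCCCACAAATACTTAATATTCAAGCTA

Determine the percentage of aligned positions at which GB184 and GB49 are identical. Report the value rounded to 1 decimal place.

Differing sites — 11:C/T; 16:T/A; 20:G/T; 23:T/A; 28:C/A.
23 of the 28 sites match, so the percent identity is 23/28 × 100 = 82.1%.

82.1%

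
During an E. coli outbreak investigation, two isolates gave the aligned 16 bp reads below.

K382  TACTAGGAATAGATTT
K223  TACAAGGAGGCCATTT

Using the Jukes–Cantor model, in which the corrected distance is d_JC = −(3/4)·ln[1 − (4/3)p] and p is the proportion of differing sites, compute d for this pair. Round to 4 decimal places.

0.4042

Mismatches occur at site 4 (T/A), site 9 (A/G), site 10 (T/G), site 11 (A/C), site 12 (G/C).
p = 5/16 = 0.312500.
d = −0.75 · ln(1 − (4/3)·0.312500) = −0.75 · ln(0.583333) = −0.75 · (-0.538997) = 0.4042.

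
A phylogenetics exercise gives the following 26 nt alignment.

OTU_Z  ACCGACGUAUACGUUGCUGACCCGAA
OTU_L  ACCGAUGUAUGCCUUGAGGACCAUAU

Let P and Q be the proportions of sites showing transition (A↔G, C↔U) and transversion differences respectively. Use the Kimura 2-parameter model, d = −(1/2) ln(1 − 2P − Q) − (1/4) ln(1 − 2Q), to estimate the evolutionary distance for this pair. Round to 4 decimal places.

0.3975

Mismatches occur at site 6 (C→U, transition), site 11 (A→G, transition), site 13 (G→C, transversion), site 17 (C→A, transversion), site 18 (U→G, transversion), site 23 (C→A, transversion), site 24 (G→U, transversion), site 26 (A→U, transversion).
Of the 8 differences, 2 transitions and 6 transversions over 26 sites: P = 2/26 = 0.076923, Q = 6/26 = 0.230769.
d = −0.5·ln(0.615385) − 0.25·ln(0.538462) = −0.5·(-0.485507) − 0.25·(-0.619038) = 0.3975.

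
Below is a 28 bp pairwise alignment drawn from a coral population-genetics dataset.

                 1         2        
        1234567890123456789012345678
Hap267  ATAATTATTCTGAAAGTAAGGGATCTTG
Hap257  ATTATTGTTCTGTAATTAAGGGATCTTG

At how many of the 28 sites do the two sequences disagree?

4

Mismatches occur at site 3 (A→T), site 7 (A→G), site 13 (A→T), site 16 (G→T).
That gives 4 mismatches out of 28 aligned sites, so the Hamming distance is 4.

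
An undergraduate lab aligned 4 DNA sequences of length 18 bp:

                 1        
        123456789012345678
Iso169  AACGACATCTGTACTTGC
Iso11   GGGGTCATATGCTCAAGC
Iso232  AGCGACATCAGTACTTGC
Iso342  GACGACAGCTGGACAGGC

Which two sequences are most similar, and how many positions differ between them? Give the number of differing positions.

2

Pairwise Hamming distances:
  Iso169 vs Iso11: 9
  Iso169 vs Iso232: 2
  Iso169 vs Iso342: 5
  Iso11 vs Iso232: 9
  Iso11 vs Iso342: 8
  Iso232 vs Iso342: 7
The smallest is 2, between Iso169 and Iso232.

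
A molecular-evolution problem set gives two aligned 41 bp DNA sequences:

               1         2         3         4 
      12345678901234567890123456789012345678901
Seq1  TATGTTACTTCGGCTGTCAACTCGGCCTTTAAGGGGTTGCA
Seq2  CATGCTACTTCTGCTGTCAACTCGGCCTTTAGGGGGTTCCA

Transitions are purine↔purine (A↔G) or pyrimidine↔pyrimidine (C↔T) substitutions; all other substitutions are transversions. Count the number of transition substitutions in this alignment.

Differing sites — 1:T/C (Ti); 5:T/C (Ti); 12:G/T (Tv); 32:A/G (Ti); 39:G/C (Tv).
Of the 5 differences, 3 transitions and 2 transversions, so the answer is 3.

3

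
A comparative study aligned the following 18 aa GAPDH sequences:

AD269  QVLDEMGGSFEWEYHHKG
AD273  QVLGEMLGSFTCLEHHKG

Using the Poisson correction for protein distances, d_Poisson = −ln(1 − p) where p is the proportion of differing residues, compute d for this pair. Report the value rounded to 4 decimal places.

0.4055

Differing sites — 4:D/G; 7:G/L; 11:E/T; 12:W/C; 13:E/L; 14:Y/E.
p = 6/18 = 0.333333.
d = −ln(1 − 0.333333) = −ln(0.666667) = 0.4055.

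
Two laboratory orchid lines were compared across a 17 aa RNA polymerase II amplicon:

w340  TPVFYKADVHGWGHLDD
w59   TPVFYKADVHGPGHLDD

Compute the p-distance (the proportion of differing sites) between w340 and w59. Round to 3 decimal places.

Differing sites — 12:W/P.
There are 1 differences over 17 sites, so p = 1/17 = 0.059.

0.059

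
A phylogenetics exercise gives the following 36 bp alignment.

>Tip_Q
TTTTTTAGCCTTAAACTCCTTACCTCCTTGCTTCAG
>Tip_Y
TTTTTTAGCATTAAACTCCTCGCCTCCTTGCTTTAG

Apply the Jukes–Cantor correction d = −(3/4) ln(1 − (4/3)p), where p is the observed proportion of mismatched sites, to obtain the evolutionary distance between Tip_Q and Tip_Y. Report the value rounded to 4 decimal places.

0.1203

The sequences differ at positions 10 (C/A), 21 (T/C), 22 (A/G), 34 (C/T).
p = 4/36 = 0.111111.
d = −0.75 · ln(1 − (4/3)·0.111111) = −0.75 · ln(0.851852) = −0.75 · (-0.160342) = 0.1203.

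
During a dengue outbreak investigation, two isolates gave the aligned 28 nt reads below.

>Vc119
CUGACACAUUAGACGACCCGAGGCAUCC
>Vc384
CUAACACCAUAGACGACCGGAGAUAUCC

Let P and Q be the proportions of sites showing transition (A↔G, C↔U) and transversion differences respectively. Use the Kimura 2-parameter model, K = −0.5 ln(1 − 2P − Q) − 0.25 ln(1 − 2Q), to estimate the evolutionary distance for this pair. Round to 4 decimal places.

The sequences differ at positions 3 (G/A, transition), 8 (A/C, transversion), 9 (U/A, transversion), 19 (C/G, transversion), 23 (G/A, transition), 24 (C/U, transition).
Of the 6 differences, 3 transitions and 3 transversions over 28 sites: P = 3/28 = 0.107143, Q = 3/28 = 0.107143.
d = −0.5·ln(0.678571) − 0.25·ln(0.785714) = −0.5·(-0.387766) − 0.25·(-0.241162) = 0.2542.

0.2542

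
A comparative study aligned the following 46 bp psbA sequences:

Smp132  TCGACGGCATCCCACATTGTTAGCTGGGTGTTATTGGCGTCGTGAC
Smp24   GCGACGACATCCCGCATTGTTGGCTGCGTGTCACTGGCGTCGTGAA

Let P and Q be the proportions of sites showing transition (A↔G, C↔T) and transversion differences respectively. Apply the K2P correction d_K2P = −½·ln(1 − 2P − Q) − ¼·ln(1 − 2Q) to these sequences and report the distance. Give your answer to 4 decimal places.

Differing sites — 1:T/G (Tv); 7:G/A (Ti); 14:A/G (Ti); 22:A/G (Ti); 27:G/C (Tv); 32:T/C (Ti); 34:T/C (Ti); 46:C/A (Tv).
Of the 8 differences, 5 transitions and 3 transversions over 46 sites: P = 5/46 = 0.108696, Q = 3/46 = 0.065217.
d = −0.5·ln(0.717391) − 0.25·ln(0.869566) = −0.5·(-0.332134) − 0.25·(-0.139761) = 0.2010.

0.2010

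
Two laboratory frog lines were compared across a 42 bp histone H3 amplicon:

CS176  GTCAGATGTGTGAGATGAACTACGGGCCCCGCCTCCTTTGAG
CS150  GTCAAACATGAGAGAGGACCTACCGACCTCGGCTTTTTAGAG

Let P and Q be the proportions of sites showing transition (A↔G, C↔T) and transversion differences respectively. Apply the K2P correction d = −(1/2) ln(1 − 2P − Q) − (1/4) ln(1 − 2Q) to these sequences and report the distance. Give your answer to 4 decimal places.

The sequences differ at positions 5 (G/A, transition), 7 (T/C, transition), 8 (G/A, transition), 11 (T/A, transversion), 16 (T/G, transversion), 19 (A/C, transversion), 24 (G/C, transversion), 26 (G/A, transition), 29 (C/T, transition), 32 (C/G, transversion), 35 (C/T, transition), 36 (C/T, transition), 39 (T/A, transversion).
Of the 13 differences, 7 transitions and 6 transversions over 42 sites: P = 7/42 = 0.166667, Q = 6/42 = 0.142857.
d = −0.5·ln(0.523809) − 0.25·ln(0.714286) = −0.5·(-0.646628) − 0.25·(-0.336472) = 0.4074.

0.4074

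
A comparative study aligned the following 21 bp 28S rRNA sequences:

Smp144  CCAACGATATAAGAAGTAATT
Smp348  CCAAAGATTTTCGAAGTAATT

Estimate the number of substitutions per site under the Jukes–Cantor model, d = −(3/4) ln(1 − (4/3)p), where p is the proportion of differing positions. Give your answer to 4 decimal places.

0.2197

The sequences differ at positions 5 (C/A), 9 (A/T), 11 (A/T), 12 (A/C).
p = 4/21 = 0.190476.
d = −0.75 · ln(1 − (4/3)·0.190476) = −0.75 · ln(0.746032) = −0.75 · (-0.292987) = 0.2197.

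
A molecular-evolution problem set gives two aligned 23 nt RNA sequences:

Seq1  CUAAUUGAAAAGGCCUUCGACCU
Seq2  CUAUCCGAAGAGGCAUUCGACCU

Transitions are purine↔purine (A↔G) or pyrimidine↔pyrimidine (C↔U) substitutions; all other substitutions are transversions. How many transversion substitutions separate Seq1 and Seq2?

2

The sequences differ at positions 4 (A/U, transversion), 5 (U/C, transition), 6 (U/C, transition), 10 (A/G, transition), 15 (C/A, transversion).
Of the 5 differences, 3 transitions and 2 transversions, so the answer is 2.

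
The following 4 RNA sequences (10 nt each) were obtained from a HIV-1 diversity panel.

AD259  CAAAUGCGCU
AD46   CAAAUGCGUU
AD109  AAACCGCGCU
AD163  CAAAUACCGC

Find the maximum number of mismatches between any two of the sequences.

Pairwise Hamming distances:
  AD259 vs AD46: 1
  AD259 vs AD109: 3
  AD259 vs AD163: 4
  AD46 vs AD109: 4
  AD46 vs AD163: 4
  AD109 vs AD163: 7
The largest is 7, between AD109 and AD163.

7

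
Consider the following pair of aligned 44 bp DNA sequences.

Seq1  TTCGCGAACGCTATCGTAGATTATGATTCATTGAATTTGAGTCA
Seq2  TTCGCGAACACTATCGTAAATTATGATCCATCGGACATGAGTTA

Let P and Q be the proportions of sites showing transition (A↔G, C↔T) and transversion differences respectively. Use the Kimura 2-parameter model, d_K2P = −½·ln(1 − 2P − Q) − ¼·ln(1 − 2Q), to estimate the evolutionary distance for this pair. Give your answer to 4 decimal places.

The sequences differ at positions 10 (G/A, transition), 19 (G/A, transition), 28 (T/C, transition), 32 (T/C, transition), 34 (A/G, transition), 36 (T/C, transition), 37 (T/A, transversion), 43 (C/T, transition).
Of the 8 differences, 7 transitions and 1 transversion over 44 sites: P = 7/44 = 0.159091, Q = 1/44 = 0.022727.
d = −0.5·ln(0.659091) − 0.25·ln(0.954546) = −0.5·(-0.416894) − 0.25·(-0.046519) = 0.2201.

0.2201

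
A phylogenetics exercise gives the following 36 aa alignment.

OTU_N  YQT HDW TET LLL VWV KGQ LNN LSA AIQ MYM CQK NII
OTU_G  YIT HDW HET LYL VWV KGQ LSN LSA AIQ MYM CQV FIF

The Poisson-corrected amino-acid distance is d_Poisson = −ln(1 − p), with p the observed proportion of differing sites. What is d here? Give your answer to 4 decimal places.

0.2162

Differing sites — 2:Q/I; 7:T/H; 11:L/Y; 20:N/S; 33:K/V; 34:N/F; 36:I/F.
p = 7/36 = 0.194444.
d = −ln(1 − 0.194444) = −ln(0.805556) = 0.2162.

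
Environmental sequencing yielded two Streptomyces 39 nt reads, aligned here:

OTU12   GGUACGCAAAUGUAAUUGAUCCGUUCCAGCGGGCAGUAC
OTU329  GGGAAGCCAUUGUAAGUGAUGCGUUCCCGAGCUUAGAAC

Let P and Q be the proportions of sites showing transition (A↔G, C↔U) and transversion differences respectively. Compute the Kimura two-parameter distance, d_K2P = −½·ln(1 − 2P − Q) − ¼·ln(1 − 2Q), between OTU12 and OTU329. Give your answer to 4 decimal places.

The sequences differ at positions 3 (U/G, transversion), 5 (C/A, transversion), 8 (A/C, transversion), 10 (A/U, transversion), 16 (U/G, transversion), 21 (C/G, transversion), 28 (A/C, transversion), 30 (C/A, transversion), 32 (G/C, transversion), 33 (G/U, transversion), 34 (C/U, transition), 37 (U/A, transversion).
Of the 12 differences, 1 transition and 11 transversions over 39 sites: P = 1/39 = 0.025641, Q = 11/39 = 0.282051.
d = −0.5·ln(0.666667) − 0.25·ln(0.435898) = −0.5·(-0.405465) − 0.25·(-0.830347) = 0.4103.

0.4103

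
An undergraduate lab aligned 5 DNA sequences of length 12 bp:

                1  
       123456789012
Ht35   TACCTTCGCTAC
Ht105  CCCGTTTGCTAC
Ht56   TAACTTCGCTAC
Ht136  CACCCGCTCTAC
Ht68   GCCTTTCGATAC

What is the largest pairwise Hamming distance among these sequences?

7

Pairwise Hamming distances:
  Ht35 vs Ht105: 4
  Ht35 vs Ht56: 1
  Ht35 vs Ht136: 4
  Ht35 vs Ht68: 4
  Ht105 vs Ht56: 5
  Ht105 vs Ht136: 6
  Ht105 vs Ht68: 4
  Ht56 vs Ht136: 5
  Ht56 vs Ht68: 5
  Ht136 vs Ht68: 7
The largest is 7, between Ht136 and Ht68.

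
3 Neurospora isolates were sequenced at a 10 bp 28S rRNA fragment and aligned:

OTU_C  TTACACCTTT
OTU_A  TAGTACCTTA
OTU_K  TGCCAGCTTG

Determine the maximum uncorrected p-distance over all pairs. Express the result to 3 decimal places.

0.500

Pairwise Hamming distances:
  OTU_C vs OTU_A: 4
  OTU_C vs OTU_K: 4
  OTU_A vs OTU_K: 5
The largest is 5 mismatches, between OTU_A and OTU_K; p = 5/10 = 0.500.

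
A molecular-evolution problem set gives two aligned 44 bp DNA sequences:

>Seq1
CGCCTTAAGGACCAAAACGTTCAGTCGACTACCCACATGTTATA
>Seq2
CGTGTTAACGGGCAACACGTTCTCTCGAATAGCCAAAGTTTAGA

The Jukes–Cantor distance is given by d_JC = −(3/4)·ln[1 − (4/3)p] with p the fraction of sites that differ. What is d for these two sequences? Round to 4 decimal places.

Differing sites — 3:C/T; 4:C/G; 9:G/C; 11:A/G; 12:C/G; 16:A/C; 23:A/T; 24:G/C; 29:C/A; 32:C/G; 36:C/A; 38:T/G; 39:G/T; 43:T/G.
p = 14/44 = 0.318182.
d = −0.75 · ln(1 − (4/3)·0.318182) = −0.75 · ln(0.575757) = −0.75 · (-0.552070) = 0.4141.

0.4141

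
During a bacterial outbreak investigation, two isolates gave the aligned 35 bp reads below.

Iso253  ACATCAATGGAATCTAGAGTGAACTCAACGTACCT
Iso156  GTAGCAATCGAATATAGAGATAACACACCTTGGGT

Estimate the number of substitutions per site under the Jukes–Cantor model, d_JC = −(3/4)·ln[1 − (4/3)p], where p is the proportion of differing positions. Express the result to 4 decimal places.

Mismatches occur at site 1 (A→G), site 2 (C→T), site 4 (T→G), site 9 (G→C), site 14 (C→A), site 20 (T→A), site 21 (G→T), site 25 (T→A), site 28 (A→C), site 30 (G→T), site 32 (A→G), site 33 (C→G), site 34 (C→G).
p = 13/35 = 0.371429.
d = −0.75 · ln(1 − (4/3)·0.371429) = −0.75 · ln(0.504761) = −0.75 · (-0.683670) = 0.5128.

0.5128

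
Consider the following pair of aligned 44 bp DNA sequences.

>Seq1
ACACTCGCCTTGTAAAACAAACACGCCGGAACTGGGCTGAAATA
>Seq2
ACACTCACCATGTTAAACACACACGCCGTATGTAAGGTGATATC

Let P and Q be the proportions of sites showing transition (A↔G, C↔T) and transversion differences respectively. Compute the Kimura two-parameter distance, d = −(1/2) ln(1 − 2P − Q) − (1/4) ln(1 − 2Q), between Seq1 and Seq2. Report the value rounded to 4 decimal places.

The sequences differ at positions 7 (G/A, transition), 10 (T/A, transversion), 14 (A/T, transversion), 20 (A/C, transversion), 29 (G/T, transversion), 31 (A/T, transversion), 32 (C/G, transversion), 34 (G/A, transition), 35 (G/A, transition), 37 (C/G, transversion), 41 (A/T, transversion), 44 (A/C, transversion).
Of the 12 differences, 3 transitions and 9 transversions over 44 sites: P = 3/44 = 0.068182, Q = 9/44 = 0.204545.
d = −0.5·ln(0.659091) − 0.25·ln(0.590910) = −0.5·(-0.416894) − 0.25·(-0.526092) = 0.3400.

0.3400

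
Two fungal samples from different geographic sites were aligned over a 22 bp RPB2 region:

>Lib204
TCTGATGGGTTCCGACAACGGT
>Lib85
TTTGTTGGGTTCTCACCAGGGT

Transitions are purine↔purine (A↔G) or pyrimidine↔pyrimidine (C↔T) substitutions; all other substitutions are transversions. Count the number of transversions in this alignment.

4

The sequences differ at positions 2 (C/T, transition), 5 (A/T, transversion), 13 (C/T, transition), 14 (G/C, transversion), 17 (A/C, transversion), 19 (C/G, transversion).
Of the 6 differences, 2 transitions and 4 transversions, so the answer is 4.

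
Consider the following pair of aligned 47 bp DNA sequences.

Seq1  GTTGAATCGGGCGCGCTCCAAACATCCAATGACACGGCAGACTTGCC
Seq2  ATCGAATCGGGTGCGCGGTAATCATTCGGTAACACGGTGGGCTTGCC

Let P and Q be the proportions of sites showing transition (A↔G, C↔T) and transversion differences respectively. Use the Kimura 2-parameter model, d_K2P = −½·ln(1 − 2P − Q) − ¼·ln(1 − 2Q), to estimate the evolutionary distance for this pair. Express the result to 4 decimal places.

Mismatches occur at site 1 (G/A, transition), site 3 (T/C, transition), site 12 (C/T, transition), site 17 (T/G, transversion), site 18 (C/G, transversion), site 19 (C/T, transition), site 22 (A/T, transversion), site 26 (C/T, transition), site 28 (A/G, transition), site 29 (A/G, transition), site 31 (G/A, transition), site 38 (C/T, transition), site 39 (A/G, transition), site 41 (A/G, transition).
Of the 14 differences, 11 transitions and 3 transversions over 47 sites: P = 11/47 = 0.234043, Q = 3/47 = 0.063830.
d = −0.5·ln(0.468084) − 0.25·ln(0.872340) = −0.5·(-0.759108) − 0.25·(-0.136576) = 0.4137.

0.4137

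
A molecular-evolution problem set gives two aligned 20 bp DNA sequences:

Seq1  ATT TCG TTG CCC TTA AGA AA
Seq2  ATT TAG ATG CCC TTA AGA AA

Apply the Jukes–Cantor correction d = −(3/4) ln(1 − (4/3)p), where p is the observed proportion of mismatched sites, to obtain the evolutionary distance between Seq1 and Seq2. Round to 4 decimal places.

0.1073

Mismatches occur at site 5 (C↔A), site 7 (T↔A).
p = 2/20 = 0.100000.
d = −0.75 · ln(1 − (4/3)·0.100000) = −0.75 · ln(0.866667) = −0.75 · (-0.143100) = 0.1073.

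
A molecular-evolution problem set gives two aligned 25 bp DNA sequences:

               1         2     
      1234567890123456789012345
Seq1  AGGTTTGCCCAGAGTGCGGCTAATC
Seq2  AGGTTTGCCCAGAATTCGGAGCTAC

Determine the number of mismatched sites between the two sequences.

Differing sites — 14:G/A; 16:G/T; 20:C/A; 21:T/G; 22:A/C; 23:A/T; 24:T/A.
That gives 7 mismatches out of 25 aligned sites, so the Hamming distance is 7.

7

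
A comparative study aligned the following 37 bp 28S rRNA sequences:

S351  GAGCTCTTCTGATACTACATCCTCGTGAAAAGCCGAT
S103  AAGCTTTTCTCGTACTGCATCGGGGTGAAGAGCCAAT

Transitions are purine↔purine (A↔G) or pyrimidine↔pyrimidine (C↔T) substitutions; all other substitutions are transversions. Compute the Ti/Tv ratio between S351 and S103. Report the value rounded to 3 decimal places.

1.500

The sequences differ at positions 1 (G/A, transition), 6 (C/T, transition), 11 (G/C, transversion), 12 (A/G, transition), 17 (A/G, transition), 22 (C/G, transversion), 23 (T/G, transversion), 24 (C/G, transversion), 30 (A/G, transition), 35 (G/A, transition).
Of the 10 differences, 6 transitions and 4 transversions, so Ti/Tv = 6/4 = 1.500.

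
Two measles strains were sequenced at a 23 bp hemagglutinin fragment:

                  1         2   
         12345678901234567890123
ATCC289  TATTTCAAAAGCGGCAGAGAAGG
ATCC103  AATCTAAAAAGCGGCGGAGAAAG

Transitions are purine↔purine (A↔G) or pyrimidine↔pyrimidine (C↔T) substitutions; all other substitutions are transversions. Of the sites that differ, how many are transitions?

3

The sequences differ at positions 1 (T/A, transversion), 4 (T/C, transition), 6 (C/A, transversion), 16 (A/G, transition), 22 (G/A, transition).
Of the 5 differences, 3 transitions and 2 transversions, so the answer is 3.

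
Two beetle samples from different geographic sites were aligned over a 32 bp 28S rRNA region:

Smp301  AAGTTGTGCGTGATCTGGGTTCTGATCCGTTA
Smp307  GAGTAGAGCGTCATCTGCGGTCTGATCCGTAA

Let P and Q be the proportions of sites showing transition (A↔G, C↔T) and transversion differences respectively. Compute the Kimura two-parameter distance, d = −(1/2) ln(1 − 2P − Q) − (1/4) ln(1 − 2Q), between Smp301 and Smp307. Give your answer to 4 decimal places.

Differing sites — 1:A/G (Ti); 5:T/A (Tv); 7:T/A (Tv); 12:G/C (Tv); 18:G/C (Tv); 20:T/G (Tv); 31:T/A (Tv).
Of the 7 differences, 1 transition and 6 transversions over 32 sites: P = 1/32 = 0.031250, Q = 6/32 = 0.187500.
d = −0.5·ln(0.750000) − 0.25·ln(0.625000) = −0.5·(-0.287682) − 0.25·(-0.470004) = 0.2613.

0.2613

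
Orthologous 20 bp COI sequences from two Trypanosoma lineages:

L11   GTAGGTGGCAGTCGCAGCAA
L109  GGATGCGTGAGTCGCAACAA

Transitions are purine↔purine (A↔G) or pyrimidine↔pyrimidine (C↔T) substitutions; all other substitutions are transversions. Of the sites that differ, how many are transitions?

Differing sites — 2:T/G (Tv); 4:G/T (Tv); 6:T/C (Ti); 8:G/T (Tv); 9:C/G (Tv); 17:G/A (Ti).
Of the 6 differences, 2 transitions and 4 transversions, so the answer is 2.

2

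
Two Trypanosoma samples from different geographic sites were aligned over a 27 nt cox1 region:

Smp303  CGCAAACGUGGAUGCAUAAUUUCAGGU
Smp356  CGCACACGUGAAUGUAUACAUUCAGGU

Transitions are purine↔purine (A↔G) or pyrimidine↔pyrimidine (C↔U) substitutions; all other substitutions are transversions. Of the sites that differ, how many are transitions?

2

The sequences differ at positions 5 (A/C, transversion), 11 (G/A, transition), 15 (C/U, transition), 19 (A/C, transversion), 20 (U/A, transversion).
Of the 5 differences, 2 transitions and 3 transversions, so the answer is 2.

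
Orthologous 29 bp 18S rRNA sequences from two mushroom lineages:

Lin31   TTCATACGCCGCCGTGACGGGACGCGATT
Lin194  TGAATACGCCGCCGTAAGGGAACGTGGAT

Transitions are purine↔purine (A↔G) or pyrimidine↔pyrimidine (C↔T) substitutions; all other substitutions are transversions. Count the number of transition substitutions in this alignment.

4

Differing sites — 2:T/G (Tv); 3:C/A (Tv); 16:G/A (Ti); 18:C/G (Tv); 21:G/A (Ti); 25:C/T (Ti); 27:A/G (Ti); 28:T/A (Tv).
Of the 8 differences, 4 transitions and 4 transversions, so the answer is 4.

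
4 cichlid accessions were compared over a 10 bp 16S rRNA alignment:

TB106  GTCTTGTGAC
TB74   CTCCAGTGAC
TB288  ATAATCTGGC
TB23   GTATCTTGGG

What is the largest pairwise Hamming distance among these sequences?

Pairwise Hamming distances:
  TB106 vs TB74: 3
  TB106 vs TB288: 5
  TB106 vs TB23: 5
  TB74 vs TB288: 6
  TB74 vs TB23: 7
  TB288 vs TB23: 5
The largest is 7, between TB74 and TB23.

7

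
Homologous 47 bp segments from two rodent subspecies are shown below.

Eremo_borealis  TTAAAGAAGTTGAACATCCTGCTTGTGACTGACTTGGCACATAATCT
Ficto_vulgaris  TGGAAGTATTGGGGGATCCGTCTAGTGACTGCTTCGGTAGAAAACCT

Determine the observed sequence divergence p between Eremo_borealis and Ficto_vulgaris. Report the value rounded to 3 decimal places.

The sequences differ at positions 2 (T/G), 3 (A/G), 7 (A/T), 9 (G/T), 11 (T/G), 13 (A/G), 14 (A/G), 15 (C/G), 20 (T/G), 21 (G/T), 24 (T/A), 32 (A/C), 33 (C/T), 35 (T/C), 38 (C/T), 40 (C/G), 42 (T/A), 45 (T/C).
There are 18 differences over 47 sites, so p = 18/47 = 0.383.

0.383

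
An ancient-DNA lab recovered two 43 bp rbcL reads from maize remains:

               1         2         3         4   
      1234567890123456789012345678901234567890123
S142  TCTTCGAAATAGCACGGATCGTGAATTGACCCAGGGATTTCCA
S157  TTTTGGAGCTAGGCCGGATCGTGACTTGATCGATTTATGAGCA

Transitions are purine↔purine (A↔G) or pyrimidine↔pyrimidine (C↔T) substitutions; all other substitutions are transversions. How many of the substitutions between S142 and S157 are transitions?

Mismatches occur at site 2 (C↔T, transition), site 5 (C↔G, transversion), site 8 (A↔G, transition), site 9 (A↔C, transversion), site 13 (C↔G, transversion), site 14 (A↔C, transversion), site 25 (A↔C, transversion), site 30 (C↔T, transition), site 32 (C↔G, transversion), site 34 (G↔T, transversion), site 35 (G↔T, transversion), site 36 (G↔T, transversion), site 39 (T↔G, transversion), site 40 (T↔A, transversion), site 41 (C↔G, transversion).
Of the 15 differences, 3 transitions and 12 transversions, so the answer is 3.

3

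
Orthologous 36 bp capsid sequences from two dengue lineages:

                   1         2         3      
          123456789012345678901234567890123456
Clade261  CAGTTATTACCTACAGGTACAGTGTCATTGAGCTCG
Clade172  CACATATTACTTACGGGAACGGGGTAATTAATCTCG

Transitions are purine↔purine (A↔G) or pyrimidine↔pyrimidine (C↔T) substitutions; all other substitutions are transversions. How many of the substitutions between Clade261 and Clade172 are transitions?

4

Mismatches occur at site 3 (G→C, transversion), site 4 (T→A, transversion), site 11 (C→T, transition), site 15 (A→G, transition), site 18 (T→A, transversion), site 21 (A→G, transition), site 23 (T→G, transversion), site 26 (C→A, transversion), site 30 (G→A, transition), site 32 (G→T, transversion).
Of the 10 differences, 4 transitions and 6 transversions, so the answer is 4.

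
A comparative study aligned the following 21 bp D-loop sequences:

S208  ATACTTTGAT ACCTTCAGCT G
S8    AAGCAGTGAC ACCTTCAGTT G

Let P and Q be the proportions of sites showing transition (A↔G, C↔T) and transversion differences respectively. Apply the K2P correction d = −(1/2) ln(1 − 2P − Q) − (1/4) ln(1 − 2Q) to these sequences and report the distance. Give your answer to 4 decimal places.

0.3639

Differing sites — 2:T/A (Tv); 3:A/G (Ti); 5:T/A (Tv); 6:T/G (Tv); 10:T/C (Ti); 19:C/T (Ti).
Of the 6 differences, 3 transitions and 3 transversions over 21 sites: P = 3/21 = 0.142857, Q = 3/21 = 0.142857.
d = −0.5·ln(0.571429) − 0.25·ln(0.714286) = −0.5·(-0.559615) − 0.25·(-0.336472) = 0.3639.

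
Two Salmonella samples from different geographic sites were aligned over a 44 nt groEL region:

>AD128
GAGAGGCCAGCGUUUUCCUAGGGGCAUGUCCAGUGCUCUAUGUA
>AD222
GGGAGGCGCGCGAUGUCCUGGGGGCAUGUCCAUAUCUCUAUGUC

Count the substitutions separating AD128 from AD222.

10

The sequences differ at positions 2 (A/G), 8 (C/G), 9 (A/C), 13 (U/A), 15 (U/G), 20 (A/G), 33 (G/U), 34 (U/A), 35 (G/U), 44 (A/C).
That gives 10 mismatches out of 44 aligned sites, so the Hamming distance is 10.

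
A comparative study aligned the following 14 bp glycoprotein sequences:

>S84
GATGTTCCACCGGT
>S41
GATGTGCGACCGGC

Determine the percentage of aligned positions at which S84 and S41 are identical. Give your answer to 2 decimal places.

78.57%

Differing sites — 6:T/G; 8:C/G; 14:T/C.
11 of the 14 sites match, so the percent identity is 11/14 × 100 = 78.57%.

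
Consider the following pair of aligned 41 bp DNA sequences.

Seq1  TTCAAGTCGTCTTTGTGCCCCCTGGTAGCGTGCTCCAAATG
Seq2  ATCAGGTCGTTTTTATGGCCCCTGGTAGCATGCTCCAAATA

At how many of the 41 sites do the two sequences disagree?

The sequences differ at positions 1 (T/A), 5 (A/G), 11 (C/T), 15 (G/A), 18 (C/G), 30 (G/A), 41 (G/A).
That gives 7 mismatches out of 41 aligned sites, so the Hamming distance is 7.

7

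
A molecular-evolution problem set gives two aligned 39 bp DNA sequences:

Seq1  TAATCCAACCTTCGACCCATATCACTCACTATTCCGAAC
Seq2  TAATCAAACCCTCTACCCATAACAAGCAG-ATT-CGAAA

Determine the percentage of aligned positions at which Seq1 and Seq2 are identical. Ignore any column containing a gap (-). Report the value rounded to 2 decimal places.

Excluding the 2 gap columns leaves 37 comparable sites.
Mismatches occur at site 6 (C→A), site 11 (T→C), site 14 (G→T), site 22 (T→A), site 25 (C→A), site 26 (T→G), site 29 (C→G), site 39 (C→A).
29 of the 37 comparable sites match, so the percent identity is 29/37 × 100 = 78.38%.

78.38%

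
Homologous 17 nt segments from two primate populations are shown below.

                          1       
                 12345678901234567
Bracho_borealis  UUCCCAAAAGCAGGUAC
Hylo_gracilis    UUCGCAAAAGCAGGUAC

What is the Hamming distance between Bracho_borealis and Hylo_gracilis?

1

A single mismatch occurs at site 4 (C↔G).
That gives 1 mismatch out of 17 aligned sites, so the Hamming distance is 1.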